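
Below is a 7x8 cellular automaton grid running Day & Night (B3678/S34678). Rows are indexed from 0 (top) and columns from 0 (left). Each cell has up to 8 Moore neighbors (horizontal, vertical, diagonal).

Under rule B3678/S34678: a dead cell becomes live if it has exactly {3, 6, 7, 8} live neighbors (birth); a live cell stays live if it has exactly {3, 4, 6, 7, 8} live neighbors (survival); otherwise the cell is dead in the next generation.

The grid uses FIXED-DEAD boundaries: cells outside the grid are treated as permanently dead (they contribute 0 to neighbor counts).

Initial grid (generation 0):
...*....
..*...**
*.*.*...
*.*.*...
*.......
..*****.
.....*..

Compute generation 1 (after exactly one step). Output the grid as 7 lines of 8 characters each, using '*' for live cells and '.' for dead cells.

Answer: ........
.*......
.....*..
........
..*.....
....**..
...*.**.

Derivation:
Simulating step by step:
Generation 0 (given above): 17 live cells
Generation 1: 8 live cells
(generation 1 grid is the final answer)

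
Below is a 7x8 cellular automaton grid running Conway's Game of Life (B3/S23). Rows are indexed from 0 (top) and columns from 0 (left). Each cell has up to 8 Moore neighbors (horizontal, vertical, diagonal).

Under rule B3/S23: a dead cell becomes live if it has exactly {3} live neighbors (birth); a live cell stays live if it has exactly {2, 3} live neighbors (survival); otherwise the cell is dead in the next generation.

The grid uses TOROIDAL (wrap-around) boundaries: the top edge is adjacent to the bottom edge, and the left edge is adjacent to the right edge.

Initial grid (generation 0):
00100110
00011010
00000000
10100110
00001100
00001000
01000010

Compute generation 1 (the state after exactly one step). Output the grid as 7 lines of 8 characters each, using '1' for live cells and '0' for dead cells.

Simulating step by step:
Generation 0 (given above): 15 live cells
Generation 1: 20 live cells
(generation 1 grid is the final answer)

Answer: 00111011
00011010
00011011
00001110
00011010
00001000
00000010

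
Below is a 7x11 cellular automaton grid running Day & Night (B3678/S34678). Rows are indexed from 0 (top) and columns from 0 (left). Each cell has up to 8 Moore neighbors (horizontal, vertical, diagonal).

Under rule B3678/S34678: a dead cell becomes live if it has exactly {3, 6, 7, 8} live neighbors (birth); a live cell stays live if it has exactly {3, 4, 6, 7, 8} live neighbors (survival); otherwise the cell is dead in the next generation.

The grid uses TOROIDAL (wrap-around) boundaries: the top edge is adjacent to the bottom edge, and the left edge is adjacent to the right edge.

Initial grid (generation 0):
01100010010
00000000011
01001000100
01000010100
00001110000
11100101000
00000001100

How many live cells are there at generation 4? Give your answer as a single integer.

Simulating step by step:
Generation 0 (given above): 22 live cells
Generation 1: 22 live cells
00000001011
11100000110
10000001000
00001000000
10100110000
00001101100
10000001100
Generation 2: 24 live cells
00000001111
11000001110
00000000101
01000110000
00010111000
01000101100
00000001001
Generation 3: 26 live cells
00000011101
10000001110
01000010100
00001110000
00100111100
00001011100
10000001100
Generation 4: 22 live cells
10000011101
00000001011
00000010110
00000001100
00010111100
00000001010
00000101000
Population at generation 4: 22

Answer: 22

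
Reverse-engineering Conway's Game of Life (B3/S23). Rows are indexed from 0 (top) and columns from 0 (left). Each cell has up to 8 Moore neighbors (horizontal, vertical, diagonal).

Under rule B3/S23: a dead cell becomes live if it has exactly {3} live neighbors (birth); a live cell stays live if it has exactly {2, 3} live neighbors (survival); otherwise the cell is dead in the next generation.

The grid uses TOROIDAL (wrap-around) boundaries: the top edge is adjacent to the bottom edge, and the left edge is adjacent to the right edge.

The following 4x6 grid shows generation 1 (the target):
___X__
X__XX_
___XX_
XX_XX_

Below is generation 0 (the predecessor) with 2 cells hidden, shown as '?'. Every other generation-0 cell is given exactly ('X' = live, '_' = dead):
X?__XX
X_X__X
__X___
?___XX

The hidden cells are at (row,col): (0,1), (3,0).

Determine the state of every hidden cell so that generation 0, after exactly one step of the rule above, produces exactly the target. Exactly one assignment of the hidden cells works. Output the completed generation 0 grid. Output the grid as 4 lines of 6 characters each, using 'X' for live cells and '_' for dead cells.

Answer: X___XX
X_X__X
__X___
X___XX

Derivation:
Hidden generation-0 cells (in order): (0,1), (3,0).
A hidden cell only influences target cells in its own 3x3 neighborhood. Try each of the 2^2 = 4 assignments, step the completed generation 0 forward once under B3/S23, and compare with the target:
  (0,1)=_ (3,0)=_ -> step gives (0,1)='X' but target has '_' -> reject
  (0,1)=_ (3,0)=X -> step reproduces the target at every cell -> ACCEPT
  (0,1)=X (3,0)=_ -> step gives (0,1)='X' but target has '_' -> reject
  (0,1)=X (3,0)=X -> step gives (1,0)='_' but target has 'X' -> reject
Unique solution: (0,1)=dead, (3,0)=live.
Check: live-neighbor counts of every cell in the completed generation 0:
541347
341334
441335
331335
Applying B3/S23 to generation 0 with these counts gives:
___X__
X__XX_
___XX_
XX_XX_
which matches the target exactly.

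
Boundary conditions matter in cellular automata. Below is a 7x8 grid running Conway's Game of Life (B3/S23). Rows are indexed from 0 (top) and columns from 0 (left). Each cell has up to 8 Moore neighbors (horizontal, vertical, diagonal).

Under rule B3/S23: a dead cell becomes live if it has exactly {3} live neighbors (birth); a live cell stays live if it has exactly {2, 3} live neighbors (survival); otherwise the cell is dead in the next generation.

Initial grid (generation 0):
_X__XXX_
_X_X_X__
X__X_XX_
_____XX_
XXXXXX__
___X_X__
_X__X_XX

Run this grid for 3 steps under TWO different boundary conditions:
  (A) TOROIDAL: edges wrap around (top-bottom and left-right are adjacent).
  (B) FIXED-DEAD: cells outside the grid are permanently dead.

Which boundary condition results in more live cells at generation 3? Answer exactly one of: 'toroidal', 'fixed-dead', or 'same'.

Under TOROIDAL boundary, generation 3:
_X__X___
X__XXXXX
_XXX__XX
X__X___X
XXX____X
___X__XX
X_XXXXXX
Population = 30

Under FIXED-DEAD boundary, generation 3:
_X___X__
X____X__
_XX_____
X__X____
X_______
X__XXX__
__XX_X__
Population = 16

Comparison: toroidal=30, fixed-dead=16 -> toroidal

Answer: toroidal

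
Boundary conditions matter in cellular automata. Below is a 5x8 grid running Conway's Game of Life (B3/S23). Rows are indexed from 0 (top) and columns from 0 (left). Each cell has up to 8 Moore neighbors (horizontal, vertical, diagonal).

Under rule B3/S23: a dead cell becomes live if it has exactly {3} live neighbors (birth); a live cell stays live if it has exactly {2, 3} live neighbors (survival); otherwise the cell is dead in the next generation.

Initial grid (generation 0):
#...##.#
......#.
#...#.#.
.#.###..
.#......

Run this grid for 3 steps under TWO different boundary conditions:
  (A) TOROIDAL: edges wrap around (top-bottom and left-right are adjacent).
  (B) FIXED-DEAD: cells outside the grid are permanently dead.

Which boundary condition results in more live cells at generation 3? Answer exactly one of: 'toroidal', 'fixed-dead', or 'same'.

Under TOROIDAL boundary, generation 3:
.##.#...
.##.##.#
.......#
........
.#.#....
Population = 11

Under FIXED-DEAD boundary, generation 3:
....####
....#...
..#...##
.##..##.
........
Population = 12

Comparison: toroidal=11, fixed-dead=12 -> fixed-dead

Answer: fixed-dead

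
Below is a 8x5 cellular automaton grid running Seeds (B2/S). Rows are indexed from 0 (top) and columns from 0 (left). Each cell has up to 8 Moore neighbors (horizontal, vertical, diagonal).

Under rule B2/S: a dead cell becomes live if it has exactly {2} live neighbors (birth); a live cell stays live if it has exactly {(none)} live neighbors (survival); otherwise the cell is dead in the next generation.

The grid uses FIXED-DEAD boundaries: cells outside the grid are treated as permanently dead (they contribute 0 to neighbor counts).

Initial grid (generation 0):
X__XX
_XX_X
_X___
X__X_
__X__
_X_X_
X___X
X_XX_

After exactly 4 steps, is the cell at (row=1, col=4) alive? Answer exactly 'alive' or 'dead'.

Answer: alive

Derivation:
Simulating step by step:
Generation 0 (given above): 17 live cells
Generation 1: 6 live cells
_____
_____
____X
_____
X___X
X___X
_____
____X
Generation 2: 8 live cells
_____
_____
_____
___XX
_X_X_
_X_X_
___XX
_____
Generation 3: 6 live cells
_____
_____
___XX
_____
X____
X____
_____
___XX
Generation 4: 8 live cells
_____
___XX
_____
___XX
_X___
_X___
___XX
_____

Cell (1,4) at generation 4: 1 -> alive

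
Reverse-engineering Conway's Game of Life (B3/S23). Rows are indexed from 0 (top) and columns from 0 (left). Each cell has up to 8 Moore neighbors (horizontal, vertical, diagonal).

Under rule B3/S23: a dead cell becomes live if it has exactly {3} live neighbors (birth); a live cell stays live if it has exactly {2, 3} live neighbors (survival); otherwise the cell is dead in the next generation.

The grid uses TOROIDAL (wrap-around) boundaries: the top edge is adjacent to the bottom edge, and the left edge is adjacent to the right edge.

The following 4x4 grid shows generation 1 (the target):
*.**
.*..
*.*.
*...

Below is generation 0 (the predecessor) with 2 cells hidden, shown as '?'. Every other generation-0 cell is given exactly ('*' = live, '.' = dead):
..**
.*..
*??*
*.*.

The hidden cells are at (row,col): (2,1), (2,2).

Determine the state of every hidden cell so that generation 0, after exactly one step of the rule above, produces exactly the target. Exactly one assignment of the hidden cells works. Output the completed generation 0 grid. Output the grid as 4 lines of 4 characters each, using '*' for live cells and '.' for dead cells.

Answer: ..**
.*..
*.**
*.*.

Derivation:
Hidden generation-0 cells (in order): (2,1), (2,2).
A hidden cell only influences target cells in its own 3x3 neighborhood. Try each of the 2^2 = 4 assignments, step the completed generation 0 forward once under B3/S23, and compare with the target:
  (2,1)=. (2,2)=. -> step gives (2,3)='*' but target has '.' -> reject
  (2,1)=. (2,2)=* -> step reproduces the target at every cell -> ACCEPT
  (2,1)=* (2,2)=. -> step gives (2,0)='.' but target has '*' -> reject
  (2,1)=* (2,2)=* -> step gives (1,1)='.' but target has '*' -> reject
Unique solution: (2,1)=dead, (2,2)=live.
Check: live-neighbor counts of every cell in the completed generation 0:
3433
4355
3534
3547
Applying B3/S23 to generation 0 with these counts gives:
*.**
.*..
*.*.
*...
which matches the target exactly.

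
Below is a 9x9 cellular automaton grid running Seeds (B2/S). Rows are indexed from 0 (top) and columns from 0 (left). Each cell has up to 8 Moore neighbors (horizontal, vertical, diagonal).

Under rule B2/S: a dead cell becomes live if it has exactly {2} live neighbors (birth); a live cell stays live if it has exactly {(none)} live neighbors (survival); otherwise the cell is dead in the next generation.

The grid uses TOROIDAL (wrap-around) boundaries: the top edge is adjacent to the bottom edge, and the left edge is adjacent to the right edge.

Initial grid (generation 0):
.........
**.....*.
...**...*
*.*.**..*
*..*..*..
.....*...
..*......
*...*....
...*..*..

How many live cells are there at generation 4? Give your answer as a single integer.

Answer: 12

Derivation:
Simulating step by step:
Generation 0 (given above): 20 live cells
Generation 1: 27 live cells
***...***
..***....
......*..
......*..
..*....*.
.****.*..
.*.***...
.**..*...
....**...
Generation 2: 8 live cells
.........
.........
..*.*..*.
.....*...
....*....
*......*.
.........
*........
.........
Generation 3: 11 live cells
.........
...*.....
...*.**..
......*..
.....**.*
........*
**.......
.........
.........
Generation 4: 12 live cells
.........
..*..**..
..*....*.
.........
*........
.*...**..
........*
**.......
.........
Population at generation 4: 12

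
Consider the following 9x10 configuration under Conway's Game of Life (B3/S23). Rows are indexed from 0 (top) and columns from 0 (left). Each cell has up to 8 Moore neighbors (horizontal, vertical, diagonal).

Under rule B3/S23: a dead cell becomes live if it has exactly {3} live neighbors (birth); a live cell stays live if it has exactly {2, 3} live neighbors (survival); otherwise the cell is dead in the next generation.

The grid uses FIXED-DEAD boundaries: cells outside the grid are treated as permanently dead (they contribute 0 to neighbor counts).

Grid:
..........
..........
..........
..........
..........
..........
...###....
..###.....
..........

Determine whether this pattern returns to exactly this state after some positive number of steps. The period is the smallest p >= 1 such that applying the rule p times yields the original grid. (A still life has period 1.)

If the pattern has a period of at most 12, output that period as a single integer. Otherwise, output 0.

Answer: 2

Derivation:
Simulating and comparing each generation to the original:
Gen 0 (original, given above): 6 live cells
Gen 1: 6 live cells, differs from original
Gen 2: 6 live cells, MATCHES original -> period = 2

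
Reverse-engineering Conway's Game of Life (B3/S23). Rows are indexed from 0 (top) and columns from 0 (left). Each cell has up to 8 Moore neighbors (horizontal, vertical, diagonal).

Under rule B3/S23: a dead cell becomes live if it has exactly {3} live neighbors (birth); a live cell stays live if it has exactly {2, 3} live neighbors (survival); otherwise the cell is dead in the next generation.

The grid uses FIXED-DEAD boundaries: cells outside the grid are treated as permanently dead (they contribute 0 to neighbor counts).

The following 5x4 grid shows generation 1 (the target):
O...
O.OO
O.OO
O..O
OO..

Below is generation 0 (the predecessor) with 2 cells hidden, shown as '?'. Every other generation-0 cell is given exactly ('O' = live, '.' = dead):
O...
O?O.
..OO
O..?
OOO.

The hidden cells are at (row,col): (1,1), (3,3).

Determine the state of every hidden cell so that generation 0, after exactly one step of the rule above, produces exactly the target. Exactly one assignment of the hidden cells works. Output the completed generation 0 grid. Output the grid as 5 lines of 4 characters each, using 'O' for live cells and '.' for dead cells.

Answer: O...
OOO.
..OO
O...
OOO.

Derivation:
Hidden generation-0 cells (in order): (1,1), (3,3).
A hidden cell only influences target cells in its own 3x3 neighborhood. Try each of the 2^2 = 4 assignments, step the completed generation 0 forward once under B3/S23, and compare with the target:
  (1,1)=. (3,3)=. -> step gives (0,0)='.' but target has 'O' -> reject
  (1,1)=. (3,3)=O -> step gives (0,0)='.' but target has 'O' -> reject
  (1,1)=O (3,3)=. -> step reproduces the target at every cell -> ACCEPT
  (1,1)=O (3,3)=O -> step gives (2,2)='.' but target has 'O' -> reject
Unique solution: (1,1)=live, (3,3)=dead.
Check: live-neighbor counts of every cell in the completed generation 0:
2421
2433
3532
2543
2311
Applying B3/S23 to generation 0 with these counts gives:
O...
O.OO
O.OO
O..O
OO..
which matches the target exactly.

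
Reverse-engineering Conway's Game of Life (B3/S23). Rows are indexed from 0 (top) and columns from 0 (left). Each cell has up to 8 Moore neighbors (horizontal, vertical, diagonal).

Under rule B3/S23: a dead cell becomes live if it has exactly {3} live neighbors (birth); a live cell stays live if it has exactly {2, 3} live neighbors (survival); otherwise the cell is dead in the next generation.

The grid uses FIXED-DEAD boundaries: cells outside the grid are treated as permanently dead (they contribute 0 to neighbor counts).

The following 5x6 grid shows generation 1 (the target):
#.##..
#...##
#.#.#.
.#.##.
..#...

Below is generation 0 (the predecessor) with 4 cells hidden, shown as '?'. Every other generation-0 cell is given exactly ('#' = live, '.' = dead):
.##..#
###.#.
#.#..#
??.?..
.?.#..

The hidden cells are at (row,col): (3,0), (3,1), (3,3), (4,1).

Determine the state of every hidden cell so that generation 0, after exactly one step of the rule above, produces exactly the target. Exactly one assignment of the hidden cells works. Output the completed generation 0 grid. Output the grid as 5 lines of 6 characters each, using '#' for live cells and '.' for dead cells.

Answer: .##..#
###.#.
#.#..#
...#..
.#.#..

Derivation:
Hidden generation-0 cells (in order): (3,0), (3,1), (3,3), (4,1).
A hidden cell only influences target cells in its own 3x3 neighborhood. Try each of the 2^4 = 16 assignments, step the completed generation 0 forward once under B3/S23, and compare with the target:
  (3,0)=. (3,1)=. (3,3)=. (4,1)=. -> step gives (2,3)='#' but target has '.' -> reject
  (3,0)=. (3,1)=. (3,3)=. (4,1)=# -> step gives (2,3)='#' but target has '.' -> reject
  (3,0)=. (3,1)=. (3,3)=# (4,1)=. -> step gives (3,1)='.' but target has '#' -> reject
  (3,0)=. (3,1)=. (3,3)=# (4,1)=# -> step reproduces the target at every cell -> ACCEPT
  (3,0)=. (3,1)=# (3,3)=. (4,1)=. -> step gives (2,3)='#' but target has '.' -> reject
  (3,0)=. (3,1)=# (3,3)=. (4,1)=# -> step gives (2,3)='#' but target has '.' -> reject
  (3,0)=. (3,1)=# (3,3)=# (4,1)=. -> step gives (2,2)='.' but target has '#' -> reject
  (3,0)=. (3,1)=# (3,3)=# (4,1)=# -> step gives (2,2)='.' but target has '#' -> reject
  (3,0)=# (3,1)=. (3,3)=. (4,1)=. -> step gives (2,3)='#' but target has '.' -> reject
  (3,0)=# (3,1)=. (3,3)=. (4,1)=# -> step gives (2,3)='#' but target has '.' -> reject
  (3,0)=# (3,1)=. (3,3)=# (4,1)=. -> step gives (3,2)='#' but target has '.' -> reject
  (3,0)=# (3,1)=. (3,3)=# (4,1)=# -> step gives (3,0)='#' but target has '.' -> reject
  (3,0)=# (3,1)=# (3,3)=. (4,1)=. -> step gives (2,0)='.' but target has '#' -> reject
  (3,0)=# (3,1)=# (3,3)=. (4,1)=# -> step gives (2,0)='.' but target has '#' -> reject
  (3,0)=# (3,1)=# (3,3)=# (4,1)=. -> step gives (2,0)='.' but target has '#' -> reject
  (3,0)=# (3,1)=# (3,3)=# (4,1)=# -> step gives (2,0)='.' but target has '#' -> reject
Unique solution: (3,0)=dead, (3,1)=dead, (3,3)=live, (4,1)=live.
Check: live-neighbor counts of every cell in the completed generation 0:
343321
364423
253431
234231
103120
Applying B3/S23 to generation 0 with these counts gives:
#.##..
#...##
#.#.#.
.#.##.
..#...
which matches the target exactly.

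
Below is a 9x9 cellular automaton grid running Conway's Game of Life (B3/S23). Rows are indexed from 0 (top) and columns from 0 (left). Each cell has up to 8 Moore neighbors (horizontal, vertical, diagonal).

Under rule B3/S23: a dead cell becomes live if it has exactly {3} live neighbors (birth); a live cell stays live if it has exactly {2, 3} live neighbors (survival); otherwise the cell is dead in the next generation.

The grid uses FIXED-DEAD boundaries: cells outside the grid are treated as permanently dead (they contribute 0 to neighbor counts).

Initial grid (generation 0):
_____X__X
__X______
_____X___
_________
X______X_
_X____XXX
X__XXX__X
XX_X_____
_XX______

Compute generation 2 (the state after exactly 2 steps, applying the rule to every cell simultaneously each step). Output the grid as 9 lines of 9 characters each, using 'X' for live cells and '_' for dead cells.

Simulating step by step:
Generation 0 (given above): 20 live cells
Generation 1: 20 live cells
_________
_________
_________
_________
______XXX
XX__XXX_X
X__XXXX_X
X__X_____
XXX______
Generation 2: 17 live cells
(generation 2 grid is the final answer)

Answer: _________
_________
_________
_______X_
______X_X
XX_X____X
X_XX__X__
X__X_X___
XXX______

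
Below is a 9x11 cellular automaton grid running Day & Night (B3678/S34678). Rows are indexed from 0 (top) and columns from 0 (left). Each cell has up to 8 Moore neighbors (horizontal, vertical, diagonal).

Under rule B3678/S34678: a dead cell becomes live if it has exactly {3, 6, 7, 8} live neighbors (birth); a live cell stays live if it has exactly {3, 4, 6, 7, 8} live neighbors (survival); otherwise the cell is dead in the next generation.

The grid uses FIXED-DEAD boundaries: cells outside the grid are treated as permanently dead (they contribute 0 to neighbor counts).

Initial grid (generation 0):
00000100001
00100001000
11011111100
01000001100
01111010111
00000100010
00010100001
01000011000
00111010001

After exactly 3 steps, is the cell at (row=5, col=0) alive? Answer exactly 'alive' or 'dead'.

Answer: dead

Derivation:
Simulating step by step:
Generation 0 (given above): 36 live cells
Generation 1: 22 live cells
00000000000
01010001100
01000010100
01100001000
00100100110
00000110110
00001000000
00000010000
00000101000
Generation 2: 22 live cells
00000000000
00100001000
11000000100
01100011010
01000000110
00001101110
00000011000
00000100000
00000010000
Generation 3: 19 live cells
00000000000
01000000000
01000010100
01100001010
00100100111
00000001010
00001011000
00000001000
00000000000

Cell (5,0) at generation 3: 0 -> dead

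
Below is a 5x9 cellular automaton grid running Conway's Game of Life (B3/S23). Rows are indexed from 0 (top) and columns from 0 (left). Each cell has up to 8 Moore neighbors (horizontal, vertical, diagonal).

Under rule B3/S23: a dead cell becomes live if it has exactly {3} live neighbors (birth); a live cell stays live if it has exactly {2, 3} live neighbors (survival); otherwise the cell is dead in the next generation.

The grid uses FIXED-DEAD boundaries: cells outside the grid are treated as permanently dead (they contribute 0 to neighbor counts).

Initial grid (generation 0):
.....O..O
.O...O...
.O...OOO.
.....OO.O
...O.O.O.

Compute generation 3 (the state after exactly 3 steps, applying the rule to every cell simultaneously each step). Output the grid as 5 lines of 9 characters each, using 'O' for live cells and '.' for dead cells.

Answer: .....O...
....O....
...O....O
....O...O
.....OOO.

Derivation:
Simulating step by step:
Generation 0 (given above): 14 live cells
Generation 1: 9 live cells
.........
....OO.O.
....O..O.
........O
....OO.O.
Generation 2: 13 live cells
.........
....OOO..
....OOOOO
....OOOOO
.........
Generation 3: 9 live cells
(generation 3 grid is the final answer)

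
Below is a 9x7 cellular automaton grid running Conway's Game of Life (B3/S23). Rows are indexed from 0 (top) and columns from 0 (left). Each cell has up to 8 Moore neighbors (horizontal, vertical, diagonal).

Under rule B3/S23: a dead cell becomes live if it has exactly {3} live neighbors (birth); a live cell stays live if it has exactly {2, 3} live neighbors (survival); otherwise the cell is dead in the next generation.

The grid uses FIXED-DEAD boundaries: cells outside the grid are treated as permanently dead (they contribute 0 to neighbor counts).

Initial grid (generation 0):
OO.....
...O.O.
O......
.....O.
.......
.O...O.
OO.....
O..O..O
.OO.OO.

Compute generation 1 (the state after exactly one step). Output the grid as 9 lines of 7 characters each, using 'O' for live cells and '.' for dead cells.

Answer: .......
OO.....
....O..
.......
.......
OO.....
OOO....
O..OOO.
.OOOOO.

Derivation:
Simulating step by step:
Generation 0 (given above): 17 live cells
Generation 1: 17 live cells
(generation 1 grid is the final answer)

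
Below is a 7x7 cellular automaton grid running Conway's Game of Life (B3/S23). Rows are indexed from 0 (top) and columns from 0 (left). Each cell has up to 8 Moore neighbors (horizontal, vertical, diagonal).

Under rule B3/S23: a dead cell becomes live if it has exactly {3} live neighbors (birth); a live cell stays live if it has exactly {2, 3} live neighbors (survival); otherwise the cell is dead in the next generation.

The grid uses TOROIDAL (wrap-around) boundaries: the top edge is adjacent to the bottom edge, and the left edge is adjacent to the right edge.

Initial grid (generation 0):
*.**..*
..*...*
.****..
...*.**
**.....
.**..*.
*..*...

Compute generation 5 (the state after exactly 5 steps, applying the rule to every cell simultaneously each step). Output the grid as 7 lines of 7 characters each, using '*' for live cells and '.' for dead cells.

Answer: *.*.**.
**.**.*
.......
.......
.....**
*..*.**
*.*....

Derivation:
Simulating step by step:
Generation 0 (given above): 20 live cells
Generation 1: 23 live cells
*.**..*
....***
**..*.*
...*.**
**..**.
..*...*
*..**..
Generation 2: 18 live cells
***....
..*.*..
...*...
..**...
*****..
..*...*
*...**.
Generation 3: 15 live cells
*.*.***
..*....
....*..
.......
*...*..
..*...*
*.**.*.
Generation 4: 14 live cells
*.*.**.
.*..*.*
.......
.......
.......
*.*.***
*.*....
Generation 5: 17 live cells
(generation 5 grid is the final answer)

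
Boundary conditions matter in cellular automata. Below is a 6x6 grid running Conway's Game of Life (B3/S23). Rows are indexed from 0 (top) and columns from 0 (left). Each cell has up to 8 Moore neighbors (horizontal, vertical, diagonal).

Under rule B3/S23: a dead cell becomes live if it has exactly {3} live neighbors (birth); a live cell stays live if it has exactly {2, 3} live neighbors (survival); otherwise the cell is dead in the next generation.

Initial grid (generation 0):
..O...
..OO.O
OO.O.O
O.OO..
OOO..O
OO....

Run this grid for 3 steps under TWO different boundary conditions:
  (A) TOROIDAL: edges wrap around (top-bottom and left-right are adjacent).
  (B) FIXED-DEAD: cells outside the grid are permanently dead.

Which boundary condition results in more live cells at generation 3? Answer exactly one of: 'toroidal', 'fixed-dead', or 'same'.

Under TOROIDAL boundary, generation 3:
......
O.OO.O
......
......
......
O.OO.O
Population = 8

Under FIXED-DEAD boundary, generation 3:
..OO..
..OO..
......
......
......
......
Population = 4

Comparison: toroidal=8, fixed-dead=4 -> toroidal

Answer: toroidal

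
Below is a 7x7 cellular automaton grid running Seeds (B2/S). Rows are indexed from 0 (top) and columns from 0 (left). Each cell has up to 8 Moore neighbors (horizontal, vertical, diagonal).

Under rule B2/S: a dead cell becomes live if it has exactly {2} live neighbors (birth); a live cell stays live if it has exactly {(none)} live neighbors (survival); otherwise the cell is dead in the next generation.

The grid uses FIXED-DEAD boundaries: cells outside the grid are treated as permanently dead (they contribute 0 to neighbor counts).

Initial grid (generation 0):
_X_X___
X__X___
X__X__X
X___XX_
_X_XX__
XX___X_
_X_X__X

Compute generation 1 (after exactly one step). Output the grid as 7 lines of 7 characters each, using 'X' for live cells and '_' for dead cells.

Simulating step by step:
Generation 0 (given above): 19 live cells
Generation 1: 8 live cells
(generation 1 grid is the final answer)

Answer: X___X__
_______
__X____
______X
______X
______X
____XX_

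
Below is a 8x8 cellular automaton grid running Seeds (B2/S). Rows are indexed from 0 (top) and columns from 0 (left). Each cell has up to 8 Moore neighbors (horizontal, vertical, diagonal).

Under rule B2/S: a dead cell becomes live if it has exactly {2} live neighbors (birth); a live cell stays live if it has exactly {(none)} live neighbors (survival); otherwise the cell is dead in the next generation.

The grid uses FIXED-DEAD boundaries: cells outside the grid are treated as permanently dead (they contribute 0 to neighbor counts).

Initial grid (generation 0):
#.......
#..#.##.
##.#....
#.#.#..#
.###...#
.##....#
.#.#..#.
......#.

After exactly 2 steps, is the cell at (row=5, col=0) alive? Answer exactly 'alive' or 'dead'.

Answer: dead

Derivation:
Simulating step by step:
Generation 0 (given above): 23 live cells
Generation 1: 13 live cells
.#..###.
........
.......#
......#.
....#...
....#...
#....#..
..#..#.#
Generation 2: 11 live cells
........
....#..#
......#.
.....#.#
...#....
...#....
.#.#....
.#..#...

Cell (5,0) at generation 2: 0 -> dead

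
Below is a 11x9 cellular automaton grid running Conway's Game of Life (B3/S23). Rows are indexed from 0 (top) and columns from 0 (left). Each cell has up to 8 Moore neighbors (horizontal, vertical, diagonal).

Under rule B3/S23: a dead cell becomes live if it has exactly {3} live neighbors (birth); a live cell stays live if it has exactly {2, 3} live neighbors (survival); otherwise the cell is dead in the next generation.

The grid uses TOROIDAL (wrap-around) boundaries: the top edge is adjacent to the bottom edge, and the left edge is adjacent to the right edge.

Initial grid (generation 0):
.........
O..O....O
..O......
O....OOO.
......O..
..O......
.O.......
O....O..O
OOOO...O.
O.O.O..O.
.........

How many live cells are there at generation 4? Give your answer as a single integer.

Answer: 11

Derivation:
Simulating step by step:
Generation 0 (given above): 23 live cells
Generation 1: 20 live cells
.........
.........
OO....OO.
.....OOO.
.....OOO.
.........
OO.......
........O
..OOO.OO.
O.O......
.........
Generation 2: 20 live cells
.........
.........
.....O.OO
.........
.....O.O.
......O..
O........
OOOO...OO
.OOO...OO
.OO......
.........
Generation 3: 13 live cells
.........
.........
.........
.......OO
......O..
......O..
O.O....O.
...O...O.
.......O.
OO.O.....
.........
Generation 4: 11 live cells
.........
.........
.........
.......O.
......O..
......OO.
......OOO
......OO.
..O.....O
.........
.........
Population at generation 4: 11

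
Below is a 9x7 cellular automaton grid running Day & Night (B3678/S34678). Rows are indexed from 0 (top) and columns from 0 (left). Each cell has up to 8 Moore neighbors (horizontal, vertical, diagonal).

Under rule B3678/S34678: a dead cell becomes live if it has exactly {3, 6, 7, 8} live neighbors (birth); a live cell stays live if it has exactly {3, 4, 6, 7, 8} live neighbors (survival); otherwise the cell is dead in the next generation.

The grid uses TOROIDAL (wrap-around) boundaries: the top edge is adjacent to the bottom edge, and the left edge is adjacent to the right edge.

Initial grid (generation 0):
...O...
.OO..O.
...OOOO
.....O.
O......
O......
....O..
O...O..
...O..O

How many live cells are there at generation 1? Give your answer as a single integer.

Answer: 13

Derivation:
Simulating step by step:
Generation 0 (given above): 16 live cells
Generation 1: 13 live cells
....O..
..O..OO
..O.OOO
.....O.
......O
.......
.......
...O.O.
....O..
Population at generation 1: 13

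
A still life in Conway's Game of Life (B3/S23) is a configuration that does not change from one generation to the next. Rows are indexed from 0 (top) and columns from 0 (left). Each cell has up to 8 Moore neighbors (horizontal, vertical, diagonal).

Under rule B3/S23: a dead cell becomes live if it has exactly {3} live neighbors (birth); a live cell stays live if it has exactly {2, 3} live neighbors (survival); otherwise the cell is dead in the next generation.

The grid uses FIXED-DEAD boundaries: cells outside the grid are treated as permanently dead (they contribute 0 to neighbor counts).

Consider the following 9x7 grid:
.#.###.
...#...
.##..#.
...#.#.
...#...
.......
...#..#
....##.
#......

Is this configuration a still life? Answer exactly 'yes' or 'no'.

Compute generation 1 and compare to generation 0 (given above):
Generation 1:
..###..
.#.#.#.
..##...
...#...
....#..
.......
....##.
....##.
.......
Cell (0,1) differs: gen0=1 vs gen1=0 -> NOT a still life.

Answer: no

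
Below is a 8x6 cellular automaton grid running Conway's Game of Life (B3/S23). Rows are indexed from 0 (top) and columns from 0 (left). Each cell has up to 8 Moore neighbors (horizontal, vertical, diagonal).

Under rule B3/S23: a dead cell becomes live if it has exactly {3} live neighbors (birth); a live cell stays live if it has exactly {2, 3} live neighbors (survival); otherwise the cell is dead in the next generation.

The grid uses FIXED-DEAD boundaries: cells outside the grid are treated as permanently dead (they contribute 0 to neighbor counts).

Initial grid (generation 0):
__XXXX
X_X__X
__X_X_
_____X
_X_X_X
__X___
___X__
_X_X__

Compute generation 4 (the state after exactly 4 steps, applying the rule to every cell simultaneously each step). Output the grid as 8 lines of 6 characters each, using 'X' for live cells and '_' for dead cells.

Simulating step by step:
Generation 0 (given above): 17 live cells
Generation 1: 21 live cells
_XXXXX
__X__X
_X_XXX
__XX_X
__X_X_
__XXX_
___X__
__X___
Generation 2: 14 live cells
_XXXXX
______
_X___X
_X___X
_X___X
__X_X_
____X_
______
Generation 3: 19 live cells
__XXX_
_X_X_X
______
XXX_XX
_XX_XX
___XXX
___X__
______
Generation 4: 14 live cells
(generation 4 grid is the final answer)

Answer: __XXX_
___X__
X__X_X
X_X_XX
X_____
_____X
___X__
______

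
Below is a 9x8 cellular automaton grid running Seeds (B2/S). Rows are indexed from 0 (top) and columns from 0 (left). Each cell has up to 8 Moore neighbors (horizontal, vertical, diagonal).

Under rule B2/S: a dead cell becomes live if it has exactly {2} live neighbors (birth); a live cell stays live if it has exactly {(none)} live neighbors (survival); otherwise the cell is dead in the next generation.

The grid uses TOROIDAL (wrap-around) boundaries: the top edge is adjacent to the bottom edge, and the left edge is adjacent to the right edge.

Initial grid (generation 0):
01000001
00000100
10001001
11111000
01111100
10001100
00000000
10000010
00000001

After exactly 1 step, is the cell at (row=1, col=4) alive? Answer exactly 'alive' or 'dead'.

Simulating step by step:
Generation 0 (given above): 22 live cells
Generation 1: 12 live cells
00000000
01001000
00000010
00000010
00000011
00000010
11001010
00000000
01000000

Cell (1,4) at generation 1: 1 -> alive

Answer: alive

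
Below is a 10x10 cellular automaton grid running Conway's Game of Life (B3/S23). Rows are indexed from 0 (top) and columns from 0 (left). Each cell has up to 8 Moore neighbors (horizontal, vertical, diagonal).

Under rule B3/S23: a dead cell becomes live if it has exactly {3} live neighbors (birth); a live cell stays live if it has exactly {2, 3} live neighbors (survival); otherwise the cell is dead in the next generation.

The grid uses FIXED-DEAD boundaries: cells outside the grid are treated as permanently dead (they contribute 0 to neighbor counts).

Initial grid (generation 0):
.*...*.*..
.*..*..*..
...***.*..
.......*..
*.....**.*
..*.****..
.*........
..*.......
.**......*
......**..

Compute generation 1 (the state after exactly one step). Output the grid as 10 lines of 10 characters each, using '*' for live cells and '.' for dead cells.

Answer: ......*...
..**...**.
...***.**.
....**.*..
..........
.*...*.**.
.***.**...
..*.......
.**.......
..........

Derivation:
Simulating step by step:
Generation 0 (given above): 27 live cells
Generation 1: 25 live cells
(generation 1 grid is the final answer)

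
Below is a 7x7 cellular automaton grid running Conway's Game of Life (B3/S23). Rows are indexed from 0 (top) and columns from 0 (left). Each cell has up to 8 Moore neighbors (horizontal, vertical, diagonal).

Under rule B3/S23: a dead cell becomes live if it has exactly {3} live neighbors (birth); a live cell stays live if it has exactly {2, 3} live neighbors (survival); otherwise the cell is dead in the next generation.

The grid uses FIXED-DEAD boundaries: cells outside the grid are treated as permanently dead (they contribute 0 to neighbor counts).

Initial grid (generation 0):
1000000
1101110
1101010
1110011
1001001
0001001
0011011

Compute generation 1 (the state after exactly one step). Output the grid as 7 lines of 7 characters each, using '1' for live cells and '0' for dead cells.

Answer: 1100100
0001010
0001000
0001011
1001101
0001001
0011111

Derivation:
Simulating step by step:
Generation 0 (given above): 24 live cells
Generation 1: 20 live cells
(generation 1 grid is the final answer)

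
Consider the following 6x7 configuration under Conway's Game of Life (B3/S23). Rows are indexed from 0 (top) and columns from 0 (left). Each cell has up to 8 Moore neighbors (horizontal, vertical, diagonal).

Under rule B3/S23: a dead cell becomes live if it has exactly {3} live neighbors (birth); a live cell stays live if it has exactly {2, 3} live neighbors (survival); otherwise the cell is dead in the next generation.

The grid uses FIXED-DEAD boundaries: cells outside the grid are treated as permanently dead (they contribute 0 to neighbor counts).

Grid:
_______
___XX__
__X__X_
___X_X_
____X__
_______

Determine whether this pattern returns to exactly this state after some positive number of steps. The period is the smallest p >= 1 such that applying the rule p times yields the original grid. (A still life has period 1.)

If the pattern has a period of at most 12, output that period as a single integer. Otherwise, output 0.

Simulating and comparing each generation to the original:
Gen 0 (original, given above): 7 live cells
Gen 1: 7 live cells, MATCHES original -> period = 1

Answer: 1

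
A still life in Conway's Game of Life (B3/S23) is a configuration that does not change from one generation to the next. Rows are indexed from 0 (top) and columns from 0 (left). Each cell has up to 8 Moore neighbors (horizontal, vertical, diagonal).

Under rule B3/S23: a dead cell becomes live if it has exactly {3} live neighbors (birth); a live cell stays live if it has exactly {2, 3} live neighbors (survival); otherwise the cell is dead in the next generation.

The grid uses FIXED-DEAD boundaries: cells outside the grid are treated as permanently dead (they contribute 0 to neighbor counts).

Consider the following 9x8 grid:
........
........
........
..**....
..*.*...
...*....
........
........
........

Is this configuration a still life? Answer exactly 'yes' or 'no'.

Compute generation 1 and compare to generation 0 (given above):
Generation 1:
........
........
........
..**....
..*.*...
...*....
........
........
........
The grids are IDENTICAL -> still life.

Answer: yes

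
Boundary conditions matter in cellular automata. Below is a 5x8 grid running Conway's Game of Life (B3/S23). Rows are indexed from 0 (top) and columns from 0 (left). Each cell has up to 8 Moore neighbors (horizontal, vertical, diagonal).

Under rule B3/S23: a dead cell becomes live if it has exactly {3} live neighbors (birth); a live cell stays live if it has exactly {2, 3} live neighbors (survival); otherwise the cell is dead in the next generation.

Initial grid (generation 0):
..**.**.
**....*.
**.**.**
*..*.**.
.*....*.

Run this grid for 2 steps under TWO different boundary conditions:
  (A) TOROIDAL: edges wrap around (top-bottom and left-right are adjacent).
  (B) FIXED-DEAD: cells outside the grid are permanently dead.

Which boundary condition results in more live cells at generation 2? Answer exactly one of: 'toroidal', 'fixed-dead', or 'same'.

Under TOROIDAL boundary, generation 2:
.**.....
...***..
...**...
...*....
.*.**...
Population = 11

Under FIXED-DEAD boundary, generation 2:
.*......
.******.
...**...
...*.**.
........
Population = 12

Comparison: toroidal=11, fixed-dead=12 -> fixed-dead

Answer: fixed-dead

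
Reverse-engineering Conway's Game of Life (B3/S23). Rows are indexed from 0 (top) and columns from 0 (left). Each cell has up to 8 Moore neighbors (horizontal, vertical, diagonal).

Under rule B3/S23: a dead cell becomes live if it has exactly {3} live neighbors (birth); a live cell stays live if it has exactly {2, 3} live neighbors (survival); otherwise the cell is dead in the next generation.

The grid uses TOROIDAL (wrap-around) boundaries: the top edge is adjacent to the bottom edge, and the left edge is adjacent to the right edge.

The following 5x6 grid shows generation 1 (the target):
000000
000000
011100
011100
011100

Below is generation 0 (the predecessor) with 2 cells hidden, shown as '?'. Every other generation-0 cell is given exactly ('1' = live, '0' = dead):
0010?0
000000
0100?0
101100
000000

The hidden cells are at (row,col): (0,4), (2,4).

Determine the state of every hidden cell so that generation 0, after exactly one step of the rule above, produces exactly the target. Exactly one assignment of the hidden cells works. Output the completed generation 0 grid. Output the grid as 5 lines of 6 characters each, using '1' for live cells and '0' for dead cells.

Answer: 001000
000000
010010
101100
000000

Derivation:
Hidden generation-0 cells (in order): (0,4), (2,4).
A hidden cell only influences target cells in its own 3x3 neighborhood. Try each of the 2^2 = 4 assignments, step the completed generation 0 forward once under B3/S23, and compare with the target:
  (0,4)=0 (2,4)=0 -> step gives (2,3)='0' but target has '1' -> reject
  (0,4)=0 (2,4)=1 -> step reproduces the target at every cell -> ACCEPT
  (0,4)=1 (2,4)=0 -> step gives (2,3)='0' but target has '1' -> reject
  (0,4)=1 (2,4)=1 -> step gives (1,3)='1' but target has '0' -> reject
Unique solution: (0,4)=dead, (2,4)=live.
Check: live-neighbor counts of every cell in the completed generation 0:
010100
122211
223312
132222
133311
Applying B3/S23 to generation 0 with these counts gives:
000000
000000
011100
011100
011100
which matches the target exactly.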